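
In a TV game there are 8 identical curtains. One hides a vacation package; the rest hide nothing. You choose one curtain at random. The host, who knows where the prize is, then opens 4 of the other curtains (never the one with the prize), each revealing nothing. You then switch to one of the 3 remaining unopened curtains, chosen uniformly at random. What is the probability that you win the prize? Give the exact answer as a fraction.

7/24

Your original curtain holds the prize with probability 1/8, so the other 7 collectively hold it with probability 7/8.
The host can always find 4 empty curtains to open, so the reveals don't change that 7/8; it is now spread over the 3 remaining unopened curtains.
P(win by switching) = (7/8) · (1/3) = 7/24.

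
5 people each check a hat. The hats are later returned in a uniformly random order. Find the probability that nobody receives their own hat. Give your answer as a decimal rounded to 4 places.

0.3667

This is the derangement probability: permutations of 5 with no fixed point.
D(5) = 5! · (1 − 1/1! + 1/2! − ··· + (−1)^5/5!) = 44.
P = 44/120 = 11/30 ≈ 0.3667.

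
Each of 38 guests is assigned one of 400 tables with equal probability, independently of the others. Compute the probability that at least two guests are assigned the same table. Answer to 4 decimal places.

0.8372

It's easier to compute the probability that all 38 are distinct.
P(all distinct) = 400/400 · 399/400 · ··· · 363/400 ≈ 0.1628.
So the probability of at least one match is 1 − 0.1628 = 0.8372.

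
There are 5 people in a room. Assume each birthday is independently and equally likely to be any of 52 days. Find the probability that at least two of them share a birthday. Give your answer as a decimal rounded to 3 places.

It's easier to compute the probability that all 5 are distinct.
P(all distinct) = 52/52 · 51/52 · ··· · 48/52 ≈ 0.820.
So the probability of at least one match is 1 − 0.820 = 0.180.

0.180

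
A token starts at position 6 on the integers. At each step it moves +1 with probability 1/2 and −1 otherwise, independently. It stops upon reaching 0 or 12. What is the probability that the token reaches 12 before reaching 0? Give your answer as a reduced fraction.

With a fair step, P(i) = ½P(i−1) + ½P(i+1) with P(0)=0, P(12)=1 has the linear solution P(i) = i/12.
P(6) = 6/12 = 1/2.

1/2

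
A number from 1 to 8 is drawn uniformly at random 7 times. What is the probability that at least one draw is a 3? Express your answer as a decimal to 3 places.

P(no draw is a 3) = (7/8)^7 ≈ 0.393.
P(at least one) = 1 − 0.393 = 0.607.

0.607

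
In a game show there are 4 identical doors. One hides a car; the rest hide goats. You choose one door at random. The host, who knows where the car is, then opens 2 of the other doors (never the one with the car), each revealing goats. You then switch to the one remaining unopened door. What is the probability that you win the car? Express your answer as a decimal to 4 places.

Your original door holds the car with probability 1/4, so the other 3 collectively hold it with probability 3/4.
The host can always find 2 empty doors to open, so the reveals don't change that 3/4; it is now spread over the 1 remaining unopened door.
P(win by switching) = (3/4) · (1/1) = 3/4 ≈ 0.7500.

0.7500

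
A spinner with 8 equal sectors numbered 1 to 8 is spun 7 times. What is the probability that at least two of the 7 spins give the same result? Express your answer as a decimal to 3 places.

P(all 7 different) = 8/8 · 7/8 · ··· · 2/8 ≈ 0.019.
P(at least two equal) = 1 − 0.019 = 0.981.

0.981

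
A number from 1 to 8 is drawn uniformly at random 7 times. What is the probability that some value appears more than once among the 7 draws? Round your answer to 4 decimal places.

P(all 7 different) = 8/8 · 7/8 · ··· · 2/8 ≈ 0.0192.
P(at least two equal) = 1 − 0.0192 = 0.9808.

0.9808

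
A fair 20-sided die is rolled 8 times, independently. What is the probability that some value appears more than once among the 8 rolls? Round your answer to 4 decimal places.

0.8016

P(all 8 different) = 20/20 · 19/20 · ··· · 13/20 ≈ 0.1984.
P(at least two equal) = 1 − 0.1984 = 0.8016.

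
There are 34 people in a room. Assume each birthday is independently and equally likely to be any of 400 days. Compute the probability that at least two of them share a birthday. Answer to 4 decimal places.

0.7639

It's easier to compute the probability that all 34 are distinct.
P(all distinct) = 400/400 · 399/400 · ··· · 367/400 ≈ 0.2361.
So the probability of at least one match is 1 − 0.2361 = 0.7639.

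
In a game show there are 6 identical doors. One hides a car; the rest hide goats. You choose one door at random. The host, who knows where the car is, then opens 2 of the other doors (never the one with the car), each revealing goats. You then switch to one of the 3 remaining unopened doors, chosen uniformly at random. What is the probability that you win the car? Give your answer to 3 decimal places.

Your original door holds the car with probability 1/6, so the other 5 collectively hold it with probability 5/6.
The host can always find 2 empty doors to open, so the reveals don't change that 5/6; it is now spread over the 3 remaining unopened doors.
P(win by switching) = (5/6) · (1/3) = 5/18 ≈ 0.278.

0.278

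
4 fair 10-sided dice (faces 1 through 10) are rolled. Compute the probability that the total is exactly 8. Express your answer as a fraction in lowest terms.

There are 10^4 = 10000 equally likely outcomes.
The number of ordered 4-tuples from {1,…,10} summing to 8 is 35.
P(sum = 8) = 35/10000 = 7/2000.

7/2000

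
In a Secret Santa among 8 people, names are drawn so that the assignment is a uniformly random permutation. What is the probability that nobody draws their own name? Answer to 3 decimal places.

This is the derangement probability: permutations of 8 with no fixed point.
D(8) = 8! · (1 − 1/1! + 1/2! − ··· + (−1)^8/8!) = 14833.
P = 14833/40320 = 2119/5760 ≈ 0.368.

0.368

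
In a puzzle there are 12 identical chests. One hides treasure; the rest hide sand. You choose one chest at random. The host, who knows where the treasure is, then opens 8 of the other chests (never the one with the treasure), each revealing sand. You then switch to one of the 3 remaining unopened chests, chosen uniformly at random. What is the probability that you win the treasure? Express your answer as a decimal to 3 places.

0.306

Your original chest holds the treasure with probability 1/12, so the other 11 collectively hold it with probability 11/12.
The host can always find 8 empty chests to open, so the reveals don't change that 11/12; it is now spread over the 3 remaining unopened chests.
P(win by switching) = (11/12) · (1/3) = 11/36 ≈ 0.306.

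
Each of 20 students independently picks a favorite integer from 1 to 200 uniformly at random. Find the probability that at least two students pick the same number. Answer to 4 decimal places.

0.6256

It's easier to compute the probability that all 20 are distinct.
P(all distinct) = 200/200 · 199/200 · ··· · 181/200 ≈ 0.3744.
So the probability of at least one match is 1 − 0.3744 = 0.6256.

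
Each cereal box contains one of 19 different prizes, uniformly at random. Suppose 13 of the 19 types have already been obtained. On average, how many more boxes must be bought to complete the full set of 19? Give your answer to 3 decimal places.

Starting from 13 distinct types, each trial gives a new one with probability (19−i)/19 when i types are held, so the wait for the next new type is 19/(19−i).
E = 19/6 + 19/5 + 19/4 + 19/3 + 19/2 + 19/1 = 931/20 ≈ 46.550.

46.550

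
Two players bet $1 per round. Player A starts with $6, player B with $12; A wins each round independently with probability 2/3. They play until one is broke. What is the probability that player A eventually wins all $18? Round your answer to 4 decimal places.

0.9844

Let r = q/p = (1/3)/(2/3) = 1/2. The recurrence P(i) = p·P(i+1) + q·P(i−1) with P(0)=0, P(18)=1 gives P(i) = (1 − r^i)/(1 − r^18).
P(6) = (1 − (1/2)^6) / (1 − (1/2)^18) = 4096/4161 ≈ 0.9844.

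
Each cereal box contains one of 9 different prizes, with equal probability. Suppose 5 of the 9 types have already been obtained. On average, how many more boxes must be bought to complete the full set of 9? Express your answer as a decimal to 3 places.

18.750

Starting from 5 distinct types, each trial gives a new one with probability (9−i)/9 when i types are held, so the wait for the next new type is 9/(9−i).
E = 9/4 + 9/3 + 9/2 + 9/1 = 75/4 ≈ 18.750.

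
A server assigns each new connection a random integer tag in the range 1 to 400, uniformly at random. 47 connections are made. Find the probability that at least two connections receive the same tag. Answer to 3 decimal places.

It's easier to compute the probability that all 47 are distinct.
P(all distinct) = 400/400 · 399/400 · ··· · 354/400 ≈ 0.060.
So the probability of at least one match is 1 − 0.060 = 0.940.

0.940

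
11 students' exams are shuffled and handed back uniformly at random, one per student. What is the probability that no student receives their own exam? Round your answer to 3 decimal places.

0.368

This is the derangement probability: permutations of 11 with no fixed point.
D(11) = 11! · (1 − 1/1! + 1/2! − ··· + (−1)^11/11!) = 14684570.
P = 14684570/39916800 = 1468457/3991680 ≈ 0.368.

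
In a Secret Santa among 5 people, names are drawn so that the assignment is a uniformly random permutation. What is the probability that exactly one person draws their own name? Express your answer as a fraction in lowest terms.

3/8

Choose which one is fixed: C(5,1) = 5 ways.
The remaining 4 must have no fixed point: D(4) = 9.
P = 5·9/120 = 3/8.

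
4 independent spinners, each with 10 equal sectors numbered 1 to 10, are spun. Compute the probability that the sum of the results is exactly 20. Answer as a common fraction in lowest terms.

633/10000

There are 10^4 = 10000 equally likely outcomes.
The number of ordered 4-tuples from {1,…,10} summing to 20 is 633.
P(sum = 20) = 633/10000.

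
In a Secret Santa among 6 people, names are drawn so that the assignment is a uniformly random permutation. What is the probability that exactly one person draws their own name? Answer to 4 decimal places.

0.3667

Choose which one is fixed: C(6,1) = 6 ways.
The remaining 5 must have no fixed point: D(5) = 44.
P = 6·44/720 = 11/30 ≈ 0.3667.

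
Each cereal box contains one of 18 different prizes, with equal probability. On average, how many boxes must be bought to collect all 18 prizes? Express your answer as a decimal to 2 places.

62.91

After i distinct types are collected, each trial gives a new one with probability (18−i)/18, so the expected wait for the next new type is 18/(18−i).
E = 18/18 + 18/17 + 18/16 + 18/15 + 18/14 + 18/13 + 18/12 + 18/11 + 18/10 + 18/9 + 18/8 + 18/7 + 18/6 + 18/5 + 18/4 + 18/3 + 18/2 + 18/1 = 42822903/680680 ≈ 62.91.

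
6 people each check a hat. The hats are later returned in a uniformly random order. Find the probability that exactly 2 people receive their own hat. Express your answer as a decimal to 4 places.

0.1875

Choose which 2 of the 6 are fixed: C(6,2) = 15 ways.
The remaining 4 must have no fixed point: D(4) = 9.
P = 15·9/720 = 3/16 ≈ 0.1875.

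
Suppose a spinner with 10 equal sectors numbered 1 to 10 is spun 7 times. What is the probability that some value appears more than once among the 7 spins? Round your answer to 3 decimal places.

0.940

P(all 7 different) = 10/10 · 9/10 · ··· · 4/10 ≈ 0.060.
P(at least two equal) = 1 − 0.060 = 0.940.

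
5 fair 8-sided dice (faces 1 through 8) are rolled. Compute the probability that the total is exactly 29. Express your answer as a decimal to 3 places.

There are 8^5 = 32768 equally likely outcomes.
The number of ordered 5-tuples from {1,…,8} summing to 29 is 1190.
P(sum = 29) = 1190/32768 = 595/16384 ≈ 0.036.

0.036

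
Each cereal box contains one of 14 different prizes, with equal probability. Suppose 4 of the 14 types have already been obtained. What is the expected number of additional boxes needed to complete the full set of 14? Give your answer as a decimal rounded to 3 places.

Starting from 4 distinct types, each trial gives a new one with probability (14−i)/14 when i types are held, so the wait for the next new type is 14/(14−i).
E = 14/10 + 14/9 + 14/8 + 14/7 + 14/6 + 14/5 + 14/4 + 14/3 + 14/2 + 14/1 = 7381/180 ≈ 41.006.

41.006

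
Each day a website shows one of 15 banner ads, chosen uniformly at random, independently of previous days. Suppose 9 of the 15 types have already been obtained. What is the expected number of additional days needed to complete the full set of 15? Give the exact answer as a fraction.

Starting from 9 distinct types, each trial gives a new one with probability (15−i)/15 when i types are held, so the wait for the next new type is 15/(15−i).
E = 15/6 + 15/5 + 15/4 + 15/3 + 15/2 + 15/1 = 147/4.

147/4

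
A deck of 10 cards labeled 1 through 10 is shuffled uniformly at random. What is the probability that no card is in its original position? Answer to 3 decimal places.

This is the derangement probability: permutations of 10 with no fixed point.
D(10) = 10! · (1 − 1/1! + 1/2! − ··· + (−1)^10/10!) = 1334961.
P = 1334961/3628800 = 16481/44800 ≈ 0.368.

0.368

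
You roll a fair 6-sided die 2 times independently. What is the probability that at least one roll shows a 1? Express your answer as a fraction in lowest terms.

11/36

P(no roll shows a 1) = (5/6)^2 = 25/36.
P(at least one) = 1 − 25/36 = 11/36.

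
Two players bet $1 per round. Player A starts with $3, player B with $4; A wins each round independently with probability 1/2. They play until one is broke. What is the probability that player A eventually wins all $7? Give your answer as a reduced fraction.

With a fair step, P(i) = ½P(i−1) + ½P(i+1) with P(0)=0, P(7)=1 has the linear solution P(i) = i/7.
P(3) = 3/7.

3/7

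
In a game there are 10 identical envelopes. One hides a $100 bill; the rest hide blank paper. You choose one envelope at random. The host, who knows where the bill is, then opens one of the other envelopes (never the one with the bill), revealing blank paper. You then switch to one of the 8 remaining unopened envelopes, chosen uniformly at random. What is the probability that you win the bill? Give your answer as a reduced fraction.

9/80

Your original envelope holds the bill with probability 1/10, so the other 9 collectively hold it with probability 9/10.
The host can always find an empty envelope to open, so this doesn't change that 9/10; it is now spread over the 8 remaining unopened envelopes.
P(win by switching) = (9/10) · (1/8) = 9/80.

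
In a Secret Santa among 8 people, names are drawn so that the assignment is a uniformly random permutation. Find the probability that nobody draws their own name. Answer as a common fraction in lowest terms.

2119/5760

This is the derangement probability: permutations of 8 with no fixed point.
D(8) = 8! · (1 − 1/1! + 1/2! − ··· + (−1)^8/8!) = 14833.
P = 14833/40320 = 2119/5760.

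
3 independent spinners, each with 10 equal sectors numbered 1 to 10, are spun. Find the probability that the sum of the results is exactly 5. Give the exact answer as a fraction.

There are 10^3 = 1000 equally likely outcomes.
The number of ordered 3-tuples from {1,…,10} summing to 5 is 6.
P(sum = 5) = 6/1000 = 3/500.

3/500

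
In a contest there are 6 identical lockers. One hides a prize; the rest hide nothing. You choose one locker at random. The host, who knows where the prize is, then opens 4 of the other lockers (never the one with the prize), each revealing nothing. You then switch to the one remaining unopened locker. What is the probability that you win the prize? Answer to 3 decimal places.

0.833

Your original locker holds the prize with probability 1/6, so the other 5 collectively hold it with probability 5/6.
The host can always find 4 empty lockers to open, so the reveals don't change that 5/6; it is now spread over the 1 remaining unopened locker.
P(win by switching) = (5/6) · (1/1) = 5/6 ≈ 0.833.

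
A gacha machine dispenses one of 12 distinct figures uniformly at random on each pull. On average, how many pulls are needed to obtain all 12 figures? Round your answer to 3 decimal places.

37.239

After i distinct types are collected, each trial gives a new one with probability (12−i)/12, so the expected wait for the next new type is 12/(12−i).
E = 12/12 + 12/11 + 12/10 + 12/9 + 12/8 + 12/7 + 12/6 + 12/5 + 12/4 + 12/3 + 12/2 + 12/1 = 86021/2310 ≈ 37.239.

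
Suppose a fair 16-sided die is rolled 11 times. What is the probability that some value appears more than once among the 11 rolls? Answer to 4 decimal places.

P(all 11 different) = 16/16 · 15/16 · ··· · 6/16 ≈ 0.0099.
P(at least two equal) = 1 − 0.0099 = 0.9901.

0.9901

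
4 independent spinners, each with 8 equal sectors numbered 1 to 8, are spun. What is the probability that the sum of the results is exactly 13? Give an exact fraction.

There are 8^4 = 4096 equally likely outcomes.
The number of ordered 4-tuples from {1,…,8} summing to 13 is 204.
P(sum = 13) = 204/4096 = 51/1024.

51/1024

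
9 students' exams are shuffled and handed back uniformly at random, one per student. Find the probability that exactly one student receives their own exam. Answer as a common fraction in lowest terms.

Choose which one is fixed: C(9,1) = 9 ways.
The remaining 8 must have no fixed point: D(8) = 14833.
P = 9·14833/362880 = 2119/5760.

2119/5760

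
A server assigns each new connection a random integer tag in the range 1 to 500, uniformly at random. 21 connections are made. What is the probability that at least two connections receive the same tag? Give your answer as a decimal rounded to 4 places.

0.3468

It's easier to compute the probability that all 21 are distinct.
P(all distinct) = 500/500 · 499/500 · ··· · 480/500 ≈ 0.6532.
So the probability of at least one match is 1 − 0.6532 = 0.3468.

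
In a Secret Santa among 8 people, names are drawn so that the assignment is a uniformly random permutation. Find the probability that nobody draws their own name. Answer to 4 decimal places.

0.3679

This is the derangement probability: permutations of 8 with no fixed point.
D(8) = 8! · (1 − 1/1! + 1/2! − ··· + (−1)^8/8!) = 14833.
P = 14833/40320 = 2119/5760 ≈ 0.3679.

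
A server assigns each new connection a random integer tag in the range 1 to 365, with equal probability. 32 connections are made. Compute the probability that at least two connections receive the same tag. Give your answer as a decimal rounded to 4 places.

0.7533

It's easier to compute the probability that all 32 are distinct.
P(all distinct) = 365/365 · 364/365 · ··· · 334/365 ≈ 0.2467.
So the probability of at least one match is 1 − 0.2467 = 0.7533.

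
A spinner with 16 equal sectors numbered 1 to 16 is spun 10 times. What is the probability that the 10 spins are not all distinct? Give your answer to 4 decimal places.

P(all 10 different) = 16/16 · 15/16 · ··· · 7/16 ≈ 0.0264.
P(at least two equal) = 1 − 0.0264 = 0.9736.

0.9736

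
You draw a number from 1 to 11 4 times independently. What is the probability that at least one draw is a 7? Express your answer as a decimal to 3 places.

0.317

P(no draw is a 7) = (10/11)^4 ≈ 0.683.
P(at least one) = 1 − 0.683 = 0.317.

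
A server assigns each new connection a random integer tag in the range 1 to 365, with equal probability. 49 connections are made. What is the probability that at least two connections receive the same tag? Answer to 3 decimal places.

0.966

It's easier to compute the probability that all 49 are distinct.
P(all distinct) = 365/365 · 364/365 · ··· · 317/365 ≈ 0.034.
So the probability of at least one match is 1 − 0.034 = 0.966.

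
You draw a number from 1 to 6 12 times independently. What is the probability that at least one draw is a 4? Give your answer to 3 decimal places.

P(no draw is a 4) = (5/6)^12 ≈ 0.112.
P(at least one) = 1 − 0.112 = 0.888.

0.888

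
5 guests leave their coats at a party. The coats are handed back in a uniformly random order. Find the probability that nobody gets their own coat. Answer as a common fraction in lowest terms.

11/30

This is the derangement probability: permutations of 5 with no fixed point.
D(5) = 5! · (1 − 1/1! + 1/2! − ··· + (−1)^5/5!) = 44.
P = 44/120 = 11/30.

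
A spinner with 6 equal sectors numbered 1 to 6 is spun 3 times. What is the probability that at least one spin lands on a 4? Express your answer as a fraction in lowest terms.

91/216

P(no spin lands on a 4) = (5/6)^3 = 125/216.
P(at least one) = 1 − 125/216 = 91/216.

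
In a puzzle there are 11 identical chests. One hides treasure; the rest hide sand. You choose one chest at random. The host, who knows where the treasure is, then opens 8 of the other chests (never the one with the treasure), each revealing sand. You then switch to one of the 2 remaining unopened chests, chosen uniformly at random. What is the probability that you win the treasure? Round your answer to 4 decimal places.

0.4545

Your original chest holds the treasure with probability 1/11, so the other 10 collectively hold it with probability 10/11.
The host can always find 8 empty chests to open, so the reveals don't change that 10/11; it is now spread over the 2 remaining unopened chests.
P(win by switching) = (10/11) · (1/2) = 5/11 ≈ 0.4545.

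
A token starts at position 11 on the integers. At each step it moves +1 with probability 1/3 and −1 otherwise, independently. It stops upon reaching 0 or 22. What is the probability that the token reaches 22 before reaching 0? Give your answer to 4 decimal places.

0.0005

Let r = q/p = (2/3)/(1/3) = 2. The recurrence P(i) = p·P(i+1) + q·P(i−1) with P(0)=0, P(22)=1 gives P(i) = (1 − r^i)/(1 − r^22).
P(11) = (1 − (2)^11) / (1 − (2)^22) = 1/2049 ≈ 0.0005.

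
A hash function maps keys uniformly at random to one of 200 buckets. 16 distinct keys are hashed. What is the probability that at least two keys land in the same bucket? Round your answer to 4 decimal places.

0.4600

It's easier to compute the probability that all 16 are distinct.
P(all distinct) = 200/200 · 199/200 · ··· · 185/200 ≈ 0.5400.
So the probability of at least one match is 1 − 0.5400 = 0.4600.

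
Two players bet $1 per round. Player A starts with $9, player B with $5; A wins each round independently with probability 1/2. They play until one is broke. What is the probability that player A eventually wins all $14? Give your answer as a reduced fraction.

9/14

With a fair step, P(i) = ½P(i−1) + ½P(i+1) with P(0)=0, P(14)=1 has the linear solution P(i) = i/14.
P(9) = 9/14.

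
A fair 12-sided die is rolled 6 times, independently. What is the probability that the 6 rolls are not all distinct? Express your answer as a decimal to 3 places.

P(all 6 different) = 12/12 · 11/12 · ··· · 7/12 ≈ 0.223.
P(at least two equal) = 1 − 0.223 = 0.777.

0.777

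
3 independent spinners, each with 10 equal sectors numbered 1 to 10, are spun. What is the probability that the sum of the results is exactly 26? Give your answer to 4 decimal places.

There are 10^3 = 1000 equally likely outcomes.
The number of ordered 3-tuples from {1,…,10} summing to 26 is 15.
P(sum = 26) = 15/1000 = 3/200 ≈ 0.0150.

0.0150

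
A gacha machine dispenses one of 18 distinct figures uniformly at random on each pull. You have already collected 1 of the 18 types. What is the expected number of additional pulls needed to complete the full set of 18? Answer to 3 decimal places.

Starting from 1 distinct type, each trial gives a new one with probability (18−i)/18 when i types are held, so the wait for the next new type is 18/(18−i).
E = 18/17 + 18/16 + 18/15 + 18/14 + 18/13 + 18/12 + 18/11 + 18/10 + 18/9 + 18/8 + 18/7 + 18/6 + 18/5 + 18/4 + 18/3 + 18/2 + 18/1 = 42142223/680680 ≈ 61.912.

61.912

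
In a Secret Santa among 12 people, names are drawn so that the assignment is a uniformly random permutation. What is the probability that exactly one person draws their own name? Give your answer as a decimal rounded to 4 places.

Choose which one is fixed: C(12,1) = 12 ways.
The remaining 11 must have no fixed point: D(11) = 14684570.
P = 12·14684570/479001600 = 1468457/3991680 ≈ 0.3679.

0.3679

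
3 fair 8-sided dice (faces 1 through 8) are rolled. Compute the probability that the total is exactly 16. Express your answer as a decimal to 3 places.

There are 8^3 = 512 equally likely outcomes.
The number of ordered 3-tuples from {1,…,8} summing to 16 is 42.
P(sum = 16) = 42/512 = 21/256 ≈ 0.082.

0.082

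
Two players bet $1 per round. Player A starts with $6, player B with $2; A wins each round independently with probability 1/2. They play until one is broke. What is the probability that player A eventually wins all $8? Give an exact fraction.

With a fair step, P(i) = ½P(i−1) + ½P(i+1) with P(0)=0, P(8)=1 has the linear solution P(i) = i/8.
P(6) = 6/8 = 3/4.

3/4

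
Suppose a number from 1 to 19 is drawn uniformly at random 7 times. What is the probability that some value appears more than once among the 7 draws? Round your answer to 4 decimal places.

0.7159

P(all 7 different) = 19/19 · 18/19 · ··· · 13/19 ≈ 0.2841.
P(at least two equal) = 1 − 0.2841 = 0.7159.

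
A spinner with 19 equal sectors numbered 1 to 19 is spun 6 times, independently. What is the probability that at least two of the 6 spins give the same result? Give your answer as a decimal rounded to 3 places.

0.585

P(all 6 different) = 19/19 · 18/19 · ··· · 14/19 ≈ 0.415.
P(at least two equal) = 1 − 0.415 = 0.585.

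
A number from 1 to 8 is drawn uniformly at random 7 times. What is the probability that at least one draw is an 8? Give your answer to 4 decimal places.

P(no draw is an 8) = (7/8)^7 ≈ 0.3927.
P(at least one) = 1 − 0.3927 = 0.6073.

0.6073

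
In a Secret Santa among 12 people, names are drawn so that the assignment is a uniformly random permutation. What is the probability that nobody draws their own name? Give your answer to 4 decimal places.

0.3679

This is the derangement probability: permutations of 12 with no fixed point.
D(12) = 12! · (1 − 1/1! + 1/2! − ··· + (−1)^12/12!) = 176214841.
P = 176214841/479001600 = 16019531/43545600 ≈ 0.3679.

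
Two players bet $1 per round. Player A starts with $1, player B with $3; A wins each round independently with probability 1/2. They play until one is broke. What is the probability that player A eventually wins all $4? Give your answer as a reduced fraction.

1/4

With a fair step, P(i) = ½P(i−1) + ½P(i+1) with P(0)=0, P(4)=1 has the linear solution P(i) = i/4.
P(1) = 1/4.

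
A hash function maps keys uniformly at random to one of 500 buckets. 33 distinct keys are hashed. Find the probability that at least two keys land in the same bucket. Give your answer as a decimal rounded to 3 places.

It's easier to compute the probability that all 33 are distinct.
P(all distinct) = 500/500 · 499/500 · ··· · 468/500 ≈ 0.340.
So the probability of at least one match is 1 − 0.340 = 0.660.

0.660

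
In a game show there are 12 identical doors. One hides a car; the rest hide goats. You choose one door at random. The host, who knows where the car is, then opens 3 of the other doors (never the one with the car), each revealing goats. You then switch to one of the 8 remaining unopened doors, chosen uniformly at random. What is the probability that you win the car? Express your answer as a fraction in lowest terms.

11/96

Your original door holds the car with probability 1/12, so the other 11 collectively hold it with probability 11/12.
The host can always find 3 empty doors to open, so the reveals don't change that 11/12; it is now spread over the 8 remaining unopened doors.
P(win by switching) = (11/12) · (1/8) = 11/96.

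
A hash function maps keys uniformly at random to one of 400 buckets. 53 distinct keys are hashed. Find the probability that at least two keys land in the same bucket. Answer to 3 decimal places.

It's easier to compute the probability that all 53 are distinct.
P(all distinct) = 400/400 · 399/400 · ··· · 348/400 ≈ 0.027.
So the probability of at least one match is 1 − 0.027 = 0.973.

0.973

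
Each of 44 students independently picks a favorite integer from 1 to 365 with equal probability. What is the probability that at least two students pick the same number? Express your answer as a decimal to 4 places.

0.9329

It's easier to compute the probability that all 44 are distinct.
P(all distinct) = 365/365 · 364/365 · ··· · 322/365 ≈ 0.0671.
So the probability of at least one match is 1 − 0.0671 = 0.9329.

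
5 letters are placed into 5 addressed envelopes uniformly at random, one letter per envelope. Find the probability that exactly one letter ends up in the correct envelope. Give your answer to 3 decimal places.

0.375

Choose which one is fixed: C(5,1) = 5 ways.
The remaining 4 must have no fixed point: D(4) = 9.
P = 5·9/120 = 3/8 ≈ 0.375.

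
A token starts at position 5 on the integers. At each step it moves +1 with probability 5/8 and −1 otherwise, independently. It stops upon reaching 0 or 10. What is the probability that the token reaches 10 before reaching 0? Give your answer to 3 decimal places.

Let r = q/p = (3/8)/(5/8) = 3/5. The recurrence P(i) = p·P(i+1) + q·P(i−1) with P(0)=0, P(10)=1 gives P(i) = (1 − r^i)/(1 − r^10).
P(5) = (1 − (3/5)^5) / (1 − (3/5)^10) = 3125/3368 ≈ 0.928.

0.928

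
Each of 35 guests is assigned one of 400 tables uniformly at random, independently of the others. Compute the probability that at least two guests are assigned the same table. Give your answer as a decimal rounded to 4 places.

It's easier to compute the probability that all 35 are distinct.
P(all distinct) = 400/400 · 399/400 · ··· · 366/400 ≈ 0.2161.
So the probability of at least one match is 1 − 0.2161 = 0.7839.

0.7839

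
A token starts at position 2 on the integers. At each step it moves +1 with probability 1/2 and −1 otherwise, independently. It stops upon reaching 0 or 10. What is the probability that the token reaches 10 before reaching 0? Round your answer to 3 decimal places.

With a fair step, P(i) = ½P(i−1) + ½P(i+1) with P(0)=0, P(10)=1 has the linear solution P(i) = i/10.
P(2) = 2/10 = 1/5 ≈ 0.200.

0.200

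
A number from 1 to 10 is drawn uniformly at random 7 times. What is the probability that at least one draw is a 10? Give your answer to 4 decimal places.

P(no draw is a 10) = (9/10)^7 ≈ 0.4783.
P(at least one) = 1 − 0.4783 = 0.5217.

0.5217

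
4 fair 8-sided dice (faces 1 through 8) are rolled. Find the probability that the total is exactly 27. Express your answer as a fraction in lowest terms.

There are 8^4 = 4096 equally likely outcomes.
The number of ordered 4-tuples from {1,…,8} summing to 27 is 56.
P(sum = 27) = 56/4096 = 7/512.

7/512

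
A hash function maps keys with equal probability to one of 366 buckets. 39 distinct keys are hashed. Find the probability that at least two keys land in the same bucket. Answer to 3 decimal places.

0.877

It's easier to compute the probability that all 39 are distinct.
P(all distinct) = 366/366 · 365/366 · ··· · 328/366 ≈ 0.123.
So the probability of at least one match is 1 − 0.123 = 0.877.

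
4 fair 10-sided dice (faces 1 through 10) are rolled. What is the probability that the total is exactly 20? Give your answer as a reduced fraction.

633/10000

There are 10^4 = 10000 equally likely outcomes.
The number of ordered 4-tuples from {1,…,10} summing to 20 is 633.
P(sum = 20) = 633/10000.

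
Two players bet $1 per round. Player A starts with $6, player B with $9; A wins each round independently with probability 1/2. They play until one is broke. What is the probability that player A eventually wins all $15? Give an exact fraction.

2/5

With a fair step, P(i) = ½P(i−1) + ½P(i+1) with P(0)=0, P(15)=1 has the linear solution P(i) = i/15.
P(6) = 6/15 = 2/5.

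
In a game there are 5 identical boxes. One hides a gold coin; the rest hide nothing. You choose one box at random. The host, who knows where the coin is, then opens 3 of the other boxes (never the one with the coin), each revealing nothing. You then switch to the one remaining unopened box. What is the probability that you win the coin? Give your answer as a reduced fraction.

Your original box holds the coin with probability 1/5, so the other 4 collectively hold it with probability 4/5.
The host can always find 3 empty boxes to open, so the reveals don't change that 4/5; it is now spread over the 1 remaining unopened box.
P(win by switching) = (4/5) · (1/1) = 4/5.

4/5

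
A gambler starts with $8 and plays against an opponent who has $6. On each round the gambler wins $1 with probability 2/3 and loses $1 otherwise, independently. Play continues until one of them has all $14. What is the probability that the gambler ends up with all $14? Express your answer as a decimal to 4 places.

Let r = q/p = (1/3)/(2/3) = 1/2. The recurrence P(i) = p·P(i+1) + q·P(i−1) with P(0)=0, P(14)=1 gives P(i) = (1 − r^i)/(1 − r^14).
P(8) = (1 − (1/2)^8) / (1 − (1/2)^14) = 5440/5461 ≈ 0.9962.

0.9962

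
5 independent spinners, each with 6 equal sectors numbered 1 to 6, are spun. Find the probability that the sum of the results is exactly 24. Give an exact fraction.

205/7776

There are 6^5 = 7776 equally likely outcomes.
The number of ordered 5-tuples from {1,…,6} summing to 24 is 205.
P(sum = 24) = 205/7776.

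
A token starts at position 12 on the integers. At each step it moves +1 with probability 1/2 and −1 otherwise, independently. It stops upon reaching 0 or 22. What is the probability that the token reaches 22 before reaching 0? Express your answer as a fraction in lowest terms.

6/11

With a fair step, P(i) = ½P(i−1) + ½P(i+1) with P(0)=0, P(22)=1 has the linear solution P(i) = i/22.
P(12) = 12/22 = 6/11.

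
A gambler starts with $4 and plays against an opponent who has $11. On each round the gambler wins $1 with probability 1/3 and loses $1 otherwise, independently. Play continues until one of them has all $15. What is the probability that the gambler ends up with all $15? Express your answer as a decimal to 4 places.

Let r = q/p = (2/3)/(1/3) = 2. The recurrence P(i) = p·P(i+1) + q·P(i−1) with P(0)=0, P(15)=1 gives P(i) = (1 − r^i)/(1 − r^15).
P(4) = (1 − (2)^4) / (1 − (2)^15) = 15/32767 ≈ 0.0005.

0.0005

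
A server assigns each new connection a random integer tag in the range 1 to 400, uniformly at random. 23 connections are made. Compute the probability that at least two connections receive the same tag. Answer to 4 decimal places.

0.4752

It's easier to compute the probability that all 23 are distinct.
P(all distinct) = 400/400 · 399/400 · ··· · 378/400 ≈ 0.5248.
So the probability of at least one match is 1 − 0.5248 = 0.4752.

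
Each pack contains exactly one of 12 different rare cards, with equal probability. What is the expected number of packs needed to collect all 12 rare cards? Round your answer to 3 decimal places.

After i distinct types are collected, each trial gives a new one with probability (12−i)/12, so the expected wait for the next new type is 12/(12−i).
E = 12/12 + 12/11 + 12/10 + 12/9 + 12/8 + 12/7 + 12/6 + 12/5 + 12/4 + 12/3 + 12/2 + 12/1 = 86021/2310 ≈ 37.239.

37.239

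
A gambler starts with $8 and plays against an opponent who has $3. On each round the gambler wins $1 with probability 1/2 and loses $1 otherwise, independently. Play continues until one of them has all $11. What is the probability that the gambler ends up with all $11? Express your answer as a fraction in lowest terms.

8/11

With a fair step, P(i) = ½P(i−1) + ½P(i+1) with P(0)=0, P(11)=1 has the linear solution P(i) = i/11.
P(8) = 8/11.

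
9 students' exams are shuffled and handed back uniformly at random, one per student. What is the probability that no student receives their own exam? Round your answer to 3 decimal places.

0.368

This is the derangement probability: permutations of 9 with no fixed point.
D(9) = 9! · (1 − 1/1! + 1/2! − ··· + (−1)^9/9!) = 133496.
P = 133496/362880 = 16687/45360 ≈ 0.368.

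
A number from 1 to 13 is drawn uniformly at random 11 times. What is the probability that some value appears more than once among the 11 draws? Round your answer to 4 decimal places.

0.9983

P(all 11 different) = 13/13 · 12/13 · ··· · 3/13 ≈ 0.0017.
P(at least two equal) = 1 − 0.0017 = 0.9983.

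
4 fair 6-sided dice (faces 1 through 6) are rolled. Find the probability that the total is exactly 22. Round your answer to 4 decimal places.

There are 6^4 = 1296 equally likely outcomes.
The number of ordered 4-tuples from {1,…,6} summing to 22 is 10.
P(sum = 22) = 10/1296 = 5/648 ≈ 0.0077.

0.0077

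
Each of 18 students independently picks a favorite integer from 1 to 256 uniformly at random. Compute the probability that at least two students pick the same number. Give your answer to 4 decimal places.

0.4576

It's easier to compute the probability that all 18 are distinct.
P(all distinct) = 256/256 · 255/256 · ··· · 239/256 ≈ 0.5424.
So the probability of at least one match is 1 − 0.5424 = 0.4576.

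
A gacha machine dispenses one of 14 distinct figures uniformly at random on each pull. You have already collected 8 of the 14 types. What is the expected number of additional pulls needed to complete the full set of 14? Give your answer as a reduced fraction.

Starting from 8 distinct types, each trial gives a new one with probability (14−i)/14 when i types are held, so the wait for the next new type is 14/(14−i).
E = 14/6 + 14/5 + 14/4 + 14/3 + 14/2 + 14/1 = 343/10.

343/10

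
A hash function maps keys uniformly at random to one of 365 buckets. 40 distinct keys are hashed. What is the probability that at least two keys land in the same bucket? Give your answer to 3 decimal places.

It's easier to compute the probability that all 40 are distinct.
P(all distinct) = 365/365 · 364/365 · ··· · 326/365 ≈ 0.109.
So the probability of at least one match is 1 − 0.109 = 0.891.

0.891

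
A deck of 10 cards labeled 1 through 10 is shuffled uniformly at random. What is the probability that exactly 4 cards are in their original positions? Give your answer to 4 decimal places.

0.0153

Choose which 4 of the 10 are fixed: C(10,4) = 210 ways.
The remaining 6 must have no fixed point: D(6) = 265.
P = 210·265/3628800 = 53/3456 ≈ 0.0153.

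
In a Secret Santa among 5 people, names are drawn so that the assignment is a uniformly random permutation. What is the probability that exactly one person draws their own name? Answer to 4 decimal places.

0.3750

Choose which one is fixed: C(5,1) = 5 ways.
The remaining 4 must have no fixed point: D(4) = 9.
P = 5·9/120 = 3/8 ≈ 0.3750.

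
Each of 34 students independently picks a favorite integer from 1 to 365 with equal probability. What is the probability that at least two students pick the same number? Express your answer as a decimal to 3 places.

0.795

It's easier to compute the probability that all 34 are distinct.
P(all distinct) = 365/365 · 364/365 · ··· · 332/365 ≈ 0.205.
So the probability of at least one match is 1 − 0.205 = 0.795.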